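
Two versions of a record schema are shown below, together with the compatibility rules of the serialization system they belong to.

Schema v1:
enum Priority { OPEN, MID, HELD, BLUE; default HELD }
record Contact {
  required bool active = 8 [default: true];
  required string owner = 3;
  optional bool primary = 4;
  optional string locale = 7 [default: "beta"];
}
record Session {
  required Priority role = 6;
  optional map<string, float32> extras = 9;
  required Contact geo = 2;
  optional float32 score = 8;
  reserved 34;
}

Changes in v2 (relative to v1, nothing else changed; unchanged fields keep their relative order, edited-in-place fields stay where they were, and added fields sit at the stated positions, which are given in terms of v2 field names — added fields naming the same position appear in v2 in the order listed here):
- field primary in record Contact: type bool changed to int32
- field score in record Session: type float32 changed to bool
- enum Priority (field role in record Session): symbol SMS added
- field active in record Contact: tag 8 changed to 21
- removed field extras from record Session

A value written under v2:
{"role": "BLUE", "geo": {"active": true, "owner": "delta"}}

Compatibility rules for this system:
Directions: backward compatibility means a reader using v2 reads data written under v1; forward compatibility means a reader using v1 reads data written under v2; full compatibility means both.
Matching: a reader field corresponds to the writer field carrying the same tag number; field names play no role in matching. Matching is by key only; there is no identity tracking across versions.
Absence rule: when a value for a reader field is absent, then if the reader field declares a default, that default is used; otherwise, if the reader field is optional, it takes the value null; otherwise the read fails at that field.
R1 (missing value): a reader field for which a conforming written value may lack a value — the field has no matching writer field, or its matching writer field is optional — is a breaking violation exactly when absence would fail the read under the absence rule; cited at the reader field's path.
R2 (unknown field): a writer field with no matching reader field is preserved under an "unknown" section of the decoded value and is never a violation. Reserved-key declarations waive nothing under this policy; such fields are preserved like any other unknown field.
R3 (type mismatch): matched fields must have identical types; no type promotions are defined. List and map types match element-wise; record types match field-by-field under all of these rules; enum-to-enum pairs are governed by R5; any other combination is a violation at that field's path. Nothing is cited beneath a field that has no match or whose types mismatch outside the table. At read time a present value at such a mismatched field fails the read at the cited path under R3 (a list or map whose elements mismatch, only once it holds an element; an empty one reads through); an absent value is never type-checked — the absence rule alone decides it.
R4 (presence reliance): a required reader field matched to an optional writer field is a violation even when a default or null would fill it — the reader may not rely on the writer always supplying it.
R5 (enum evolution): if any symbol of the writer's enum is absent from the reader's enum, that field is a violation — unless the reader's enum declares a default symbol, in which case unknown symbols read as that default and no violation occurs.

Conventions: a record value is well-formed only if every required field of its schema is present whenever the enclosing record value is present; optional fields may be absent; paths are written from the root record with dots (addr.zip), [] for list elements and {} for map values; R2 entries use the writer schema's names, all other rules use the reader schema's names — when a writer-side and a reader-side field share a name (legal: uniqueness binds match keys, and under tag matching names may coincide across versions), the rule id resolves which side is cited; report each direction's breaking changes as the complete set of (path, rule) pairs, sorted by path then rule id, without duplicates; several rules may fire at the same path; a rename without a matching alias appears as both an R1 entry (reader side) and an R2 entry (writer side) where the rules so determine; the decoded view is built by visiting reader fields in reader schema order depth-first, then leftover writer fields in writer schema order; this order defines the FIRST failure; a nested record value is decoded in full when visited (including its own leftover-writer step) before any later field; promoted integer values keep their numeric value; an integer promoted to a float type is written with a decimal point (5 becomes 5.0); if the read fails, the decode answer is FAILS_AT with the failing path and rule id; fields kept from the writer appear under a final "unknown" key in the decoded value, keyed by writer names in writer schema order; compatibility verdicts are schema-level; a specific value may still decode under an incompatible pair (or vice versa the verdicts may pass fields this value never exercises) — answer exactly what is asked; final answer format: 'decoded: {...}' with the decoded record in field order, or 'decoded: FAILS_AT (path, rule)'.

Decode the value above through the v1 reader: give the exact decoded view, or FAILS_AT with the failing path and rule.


each type pair in Session: writer, then reader
decoding the Session value with the v1 reader:
  role := "BLUE"
  extras := null (missing; optional => null)
  geo.active := true (missing; default applied)
  geo.owner := "delta"
  geo.primary := null (missing; optional => null)
  geo.locale := "beta" (missing; default applied)
  writer geo.active: kept under "unknown"
  score := null (missing; optional => null)
  => decoded: {"role": "BLUE", "extras": null, "geo": {"active": true, "owner": "delta", "primary": null, "locale": "beta", "unknown": {"active": true}}, "score": null}
the other Session changes do not affect what is asked:
  field primary in record Contact: type bool changed to int32 -> schema-level compatibility only; this Session value's decode is unchanged
  field score in record Session: type float32 changed to bool -> schema-level compatibility only; this Session value's decode is unchanged
  enum Priority (field role in record Session): symbol SMS added -> fires no rule on Session under this dialect and leaves the result unchanged
  removed field extras from record Session -> fires no rule on Session under this dialect and leaves the result unchanged

decoded: {"role": "BLUE", "extras": null, "geo": {"active": true, "owner": "delta", "primary": null, "locale": "beta", "unknown": {"active": true}}, "score": null}


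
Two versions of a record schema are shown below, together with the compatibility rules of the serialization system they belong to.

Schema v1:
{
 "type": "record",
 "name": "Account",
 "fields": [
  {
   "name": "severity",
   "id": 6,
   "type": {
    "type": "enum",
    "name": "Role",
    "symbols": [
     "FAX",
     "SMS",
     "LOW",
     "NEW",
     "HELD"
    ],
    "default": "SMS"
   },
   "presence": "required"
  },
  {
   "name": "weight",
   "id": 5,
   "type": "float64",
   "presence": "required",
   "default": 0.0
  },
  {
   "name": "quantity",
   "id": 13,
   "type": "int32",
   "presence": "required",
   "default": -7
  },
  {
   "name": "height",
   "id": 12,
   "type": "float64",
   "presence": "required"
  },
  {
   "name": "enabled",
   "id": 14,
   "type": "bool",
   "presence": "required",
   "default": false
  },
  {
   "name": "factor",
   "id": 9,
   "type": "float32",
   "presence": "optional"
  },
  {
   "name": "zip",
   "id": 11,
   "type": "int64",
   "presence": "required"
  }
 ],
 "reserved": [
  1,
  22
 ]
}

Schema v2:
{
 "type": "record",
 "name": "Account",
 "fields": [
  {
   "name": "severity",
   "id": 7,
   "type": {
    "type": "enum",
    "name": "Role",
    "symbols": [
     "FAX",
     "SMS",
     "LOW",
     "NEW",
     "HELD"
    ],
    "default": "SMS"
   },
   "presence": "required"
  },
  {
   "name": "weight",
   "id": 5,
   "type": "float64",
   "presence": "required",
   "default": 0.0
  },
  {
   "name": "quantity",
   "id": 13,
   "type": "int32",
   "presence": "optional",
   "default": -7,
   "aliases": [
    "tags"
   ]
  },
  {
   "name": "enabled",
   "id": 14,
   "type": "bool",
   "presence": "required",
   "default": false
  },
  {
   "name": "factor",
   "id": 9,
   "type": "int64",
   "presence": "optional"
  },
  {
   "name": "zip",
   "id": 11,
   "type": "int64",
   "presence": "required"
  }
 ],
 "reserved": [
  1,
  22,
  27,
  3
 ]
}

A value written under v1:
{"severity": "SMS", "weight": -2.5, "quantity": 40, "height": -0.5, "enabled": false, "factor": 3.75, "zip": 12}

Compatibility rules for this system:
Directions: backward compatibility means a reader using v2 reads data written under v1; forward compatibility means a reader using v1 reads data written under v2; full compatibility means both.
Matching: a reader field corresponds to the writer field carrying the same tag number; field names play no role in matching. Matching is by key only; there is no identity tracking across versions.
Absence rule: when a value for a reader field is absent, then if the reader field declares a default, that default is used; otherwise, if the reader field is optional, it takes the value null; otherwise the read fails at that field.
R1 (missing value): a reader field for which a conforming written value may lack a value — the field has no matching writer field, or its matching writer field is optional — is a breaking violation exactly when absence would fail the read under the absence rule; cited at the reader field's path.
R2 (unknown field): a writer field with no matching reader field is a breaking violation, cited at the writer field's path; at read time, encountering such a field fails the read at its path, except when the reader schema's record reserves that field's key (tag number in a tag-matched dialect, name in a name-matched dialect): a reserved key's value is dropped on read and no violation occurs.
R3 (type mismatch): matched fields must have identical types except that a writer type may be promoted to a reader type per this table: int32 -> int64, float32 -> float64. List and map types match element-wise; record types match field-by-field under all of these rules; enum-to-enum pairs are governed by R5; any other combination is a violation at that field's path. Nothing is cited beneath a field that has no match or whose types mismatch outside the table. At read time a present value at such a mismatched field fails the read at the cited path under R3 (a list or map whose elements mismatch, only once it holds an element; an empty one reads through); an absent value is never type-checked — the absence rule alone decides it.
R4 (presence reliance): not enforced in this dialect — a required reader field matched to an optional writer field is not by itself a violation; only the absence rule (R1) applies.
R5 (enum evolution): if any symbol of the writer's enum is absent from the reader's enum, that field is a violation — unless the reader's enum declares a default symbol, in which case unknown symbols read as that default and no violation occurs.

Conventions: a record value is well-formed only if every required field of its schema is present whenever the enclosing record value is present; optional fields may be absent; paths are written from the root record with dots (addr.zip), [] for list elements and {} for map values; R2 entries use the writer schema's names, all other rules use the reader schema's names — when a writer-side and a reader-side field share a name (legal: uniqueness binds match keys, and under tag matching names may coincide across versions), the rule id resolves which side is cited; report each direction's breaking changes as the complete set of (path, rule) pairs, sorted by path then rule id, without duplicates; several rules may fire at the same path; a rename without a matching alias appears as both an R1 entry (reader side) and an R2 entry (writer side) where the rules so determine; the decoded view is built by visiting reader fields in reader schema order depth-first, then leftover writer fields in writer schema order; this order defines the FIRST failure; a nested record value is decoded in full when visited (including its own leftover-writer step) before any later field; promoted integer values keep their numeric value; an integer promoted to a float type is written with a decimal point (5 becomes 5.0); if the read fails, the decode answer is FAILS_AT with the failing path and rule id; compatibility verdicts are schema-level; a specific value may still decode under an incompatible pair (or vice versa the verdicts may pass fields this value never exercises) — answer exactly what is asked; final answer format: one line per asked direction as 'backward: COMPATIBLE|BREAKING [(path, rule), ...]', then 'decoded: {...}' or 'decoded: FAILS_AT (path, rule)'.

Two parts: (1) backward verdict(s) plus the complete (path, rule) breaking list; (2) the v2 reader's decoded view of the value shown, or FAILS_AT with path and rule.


each type pair in Account: writer, then reader
backward pass over Account, reader schema v2, writer schema v1:
  severity: no writer match
  float64 -> float64, writer required: weight aligns to weight
  int32 -> int32, writer required: quantity aligns to quantity
  bool -> bool, writer required: enabled aligns to enabled
  float32 -> int64, writer optional: factor aligns to factor
  int64 -> int64, writer required: zip aligns to zip
  writer severity: unknown to reader
  writer height: unknown to reader
  R3 fires at factor
  R2 fires at height
  R1 fires at severity
  R2 fires at severity
  backward on Account therefore BREAKING (4)
decoding the Account value with the v2 reader:
  read fails at severity under R1 (no fill)
  => FAILS_AT (severity, R1)
the rest of the Account diff is inert for this question:
  field quantity in record Account: required changed to optional -> fires no rule on Account, leaving the asked answer as it is

backward: BREAKING [(factor, R3), (height, R2), (severity, R1), (severity, R2)]; decoded: FAILS_AT (severity, R1)


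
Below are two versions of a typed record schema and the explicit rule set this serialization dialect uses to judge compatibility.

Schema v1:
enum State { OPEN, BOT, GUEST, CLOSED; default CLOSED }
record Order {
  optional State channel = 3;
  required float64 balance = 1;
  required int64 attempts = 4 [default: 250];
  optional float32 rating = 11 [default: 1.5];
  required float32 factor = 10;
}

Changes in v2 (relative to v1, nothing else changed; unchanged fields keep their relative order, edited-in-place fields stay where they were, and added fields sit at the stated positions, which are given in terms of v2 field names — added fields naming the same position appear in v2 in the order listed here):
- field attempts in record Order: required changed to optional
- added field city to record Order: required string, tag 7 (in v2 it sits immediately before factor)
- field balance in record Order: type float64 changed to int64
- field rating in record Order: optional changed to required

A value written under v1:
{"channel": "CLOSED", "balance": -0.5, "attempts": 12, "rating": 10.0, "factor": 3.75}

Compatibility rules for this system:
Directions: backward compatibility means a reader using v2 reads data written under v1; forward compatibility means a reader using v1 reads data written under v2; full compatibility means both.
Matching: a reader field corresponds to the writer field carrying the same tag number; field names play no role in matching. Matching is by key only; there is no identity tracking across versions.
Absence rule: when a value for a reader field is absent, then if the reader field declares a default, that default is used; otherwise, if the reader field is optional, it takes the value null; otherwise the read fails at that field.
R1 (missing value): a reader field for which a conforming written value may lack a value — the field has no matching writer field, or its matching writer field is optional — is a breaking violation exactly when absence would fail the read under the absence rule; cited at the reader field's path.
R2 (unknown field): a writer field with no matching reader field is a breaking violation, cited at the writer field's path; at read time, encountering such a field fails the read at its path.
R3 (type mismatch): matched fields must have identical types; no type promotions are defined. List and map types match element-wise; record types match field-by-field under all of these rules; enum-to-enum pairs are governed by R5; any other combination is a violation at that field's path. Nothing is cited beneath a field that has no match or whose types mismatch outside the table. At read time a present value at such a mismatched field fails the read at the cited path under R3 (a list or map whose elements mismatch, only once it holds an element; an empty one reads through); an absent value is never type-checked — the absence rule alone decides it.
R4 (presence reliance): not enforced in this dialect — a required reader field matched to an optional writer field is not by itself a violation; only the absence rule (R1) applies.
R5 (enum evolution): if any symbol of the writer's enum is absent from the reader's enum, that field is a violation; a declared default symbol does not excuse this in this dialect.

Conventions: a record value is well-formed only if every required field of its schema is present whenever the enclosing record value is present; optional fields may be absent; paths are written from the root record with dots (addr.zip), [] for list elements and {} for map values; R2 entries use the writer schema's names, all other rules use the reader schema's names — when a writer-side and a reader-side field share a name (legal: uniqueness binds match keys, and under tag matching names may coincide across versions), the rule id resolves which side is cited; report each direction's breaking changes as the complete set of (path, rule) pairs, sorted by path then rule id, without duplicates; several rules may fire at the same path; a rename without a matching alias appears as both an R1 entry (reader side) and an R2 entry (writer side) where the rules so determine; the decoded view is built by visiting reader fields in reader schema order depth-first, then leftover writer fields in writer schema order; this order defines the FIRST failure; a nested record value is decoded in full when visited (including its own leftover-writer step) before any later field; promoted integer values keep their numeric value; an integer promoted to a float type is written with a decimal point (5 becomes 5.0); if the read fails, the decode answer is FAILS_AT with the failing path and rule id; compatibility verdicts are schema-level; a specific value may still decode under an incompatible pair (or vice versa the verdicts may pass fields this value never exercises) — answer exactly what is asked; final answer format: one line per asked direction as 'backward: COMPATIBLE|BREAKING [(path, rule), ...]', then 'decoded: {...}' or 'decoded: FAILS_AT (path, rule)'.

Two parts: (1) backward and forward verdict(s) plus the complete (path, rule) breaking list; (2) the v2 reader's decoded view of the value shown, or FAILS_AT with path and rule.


arrows below run writer -> reader for Order
checking backward for Order: reader v2 against writer v1:
  channel: paired with writer channel (State -> State; writer optional)
  balance: paired with writer balance (float64 -> int64; writer required)
  attempts: paired with writer attempts (int64 -> int64; writer required)
  rating: paired with writer rating (float32 -> float32; writer optional)
  no writer field matches reader city
  factor: paired with writer factor (float32 -> float32; writer required)
  rule R3 violated at balance
  rule R1 violated at city
  => 2 violation(s): backward is BREAKING for Order
checking forward for Order: reader v1 against writer v2:
  channel: paired with writer channel (State -> State; writer optional)
  balance: paired with writer balance (int64 -> float64; writer required)
  attempts: paired with writer attempts (int64 -> int64; writer optional)
  rating: paired with writer rating (float32 -> float32; writer required)
  factor: paired with writer factor (float32 -> float32; writer required)
  leftover writer field: city
  rule R3 violated at balance
  rule R2 violated at city
  => 2 violation(s): forward is BREAKING for Order
migrating the Order value to v2:
  channel := "CLOSED"
  read fails at balance under R3
  => FAILS_AT (balance, R3)

backward: BREAKING [(balance, R3), (city, R1)]; forward: BREAKING [(balance, R3), (city, R2)]; decoded: FAILS_AT (balance, R3)


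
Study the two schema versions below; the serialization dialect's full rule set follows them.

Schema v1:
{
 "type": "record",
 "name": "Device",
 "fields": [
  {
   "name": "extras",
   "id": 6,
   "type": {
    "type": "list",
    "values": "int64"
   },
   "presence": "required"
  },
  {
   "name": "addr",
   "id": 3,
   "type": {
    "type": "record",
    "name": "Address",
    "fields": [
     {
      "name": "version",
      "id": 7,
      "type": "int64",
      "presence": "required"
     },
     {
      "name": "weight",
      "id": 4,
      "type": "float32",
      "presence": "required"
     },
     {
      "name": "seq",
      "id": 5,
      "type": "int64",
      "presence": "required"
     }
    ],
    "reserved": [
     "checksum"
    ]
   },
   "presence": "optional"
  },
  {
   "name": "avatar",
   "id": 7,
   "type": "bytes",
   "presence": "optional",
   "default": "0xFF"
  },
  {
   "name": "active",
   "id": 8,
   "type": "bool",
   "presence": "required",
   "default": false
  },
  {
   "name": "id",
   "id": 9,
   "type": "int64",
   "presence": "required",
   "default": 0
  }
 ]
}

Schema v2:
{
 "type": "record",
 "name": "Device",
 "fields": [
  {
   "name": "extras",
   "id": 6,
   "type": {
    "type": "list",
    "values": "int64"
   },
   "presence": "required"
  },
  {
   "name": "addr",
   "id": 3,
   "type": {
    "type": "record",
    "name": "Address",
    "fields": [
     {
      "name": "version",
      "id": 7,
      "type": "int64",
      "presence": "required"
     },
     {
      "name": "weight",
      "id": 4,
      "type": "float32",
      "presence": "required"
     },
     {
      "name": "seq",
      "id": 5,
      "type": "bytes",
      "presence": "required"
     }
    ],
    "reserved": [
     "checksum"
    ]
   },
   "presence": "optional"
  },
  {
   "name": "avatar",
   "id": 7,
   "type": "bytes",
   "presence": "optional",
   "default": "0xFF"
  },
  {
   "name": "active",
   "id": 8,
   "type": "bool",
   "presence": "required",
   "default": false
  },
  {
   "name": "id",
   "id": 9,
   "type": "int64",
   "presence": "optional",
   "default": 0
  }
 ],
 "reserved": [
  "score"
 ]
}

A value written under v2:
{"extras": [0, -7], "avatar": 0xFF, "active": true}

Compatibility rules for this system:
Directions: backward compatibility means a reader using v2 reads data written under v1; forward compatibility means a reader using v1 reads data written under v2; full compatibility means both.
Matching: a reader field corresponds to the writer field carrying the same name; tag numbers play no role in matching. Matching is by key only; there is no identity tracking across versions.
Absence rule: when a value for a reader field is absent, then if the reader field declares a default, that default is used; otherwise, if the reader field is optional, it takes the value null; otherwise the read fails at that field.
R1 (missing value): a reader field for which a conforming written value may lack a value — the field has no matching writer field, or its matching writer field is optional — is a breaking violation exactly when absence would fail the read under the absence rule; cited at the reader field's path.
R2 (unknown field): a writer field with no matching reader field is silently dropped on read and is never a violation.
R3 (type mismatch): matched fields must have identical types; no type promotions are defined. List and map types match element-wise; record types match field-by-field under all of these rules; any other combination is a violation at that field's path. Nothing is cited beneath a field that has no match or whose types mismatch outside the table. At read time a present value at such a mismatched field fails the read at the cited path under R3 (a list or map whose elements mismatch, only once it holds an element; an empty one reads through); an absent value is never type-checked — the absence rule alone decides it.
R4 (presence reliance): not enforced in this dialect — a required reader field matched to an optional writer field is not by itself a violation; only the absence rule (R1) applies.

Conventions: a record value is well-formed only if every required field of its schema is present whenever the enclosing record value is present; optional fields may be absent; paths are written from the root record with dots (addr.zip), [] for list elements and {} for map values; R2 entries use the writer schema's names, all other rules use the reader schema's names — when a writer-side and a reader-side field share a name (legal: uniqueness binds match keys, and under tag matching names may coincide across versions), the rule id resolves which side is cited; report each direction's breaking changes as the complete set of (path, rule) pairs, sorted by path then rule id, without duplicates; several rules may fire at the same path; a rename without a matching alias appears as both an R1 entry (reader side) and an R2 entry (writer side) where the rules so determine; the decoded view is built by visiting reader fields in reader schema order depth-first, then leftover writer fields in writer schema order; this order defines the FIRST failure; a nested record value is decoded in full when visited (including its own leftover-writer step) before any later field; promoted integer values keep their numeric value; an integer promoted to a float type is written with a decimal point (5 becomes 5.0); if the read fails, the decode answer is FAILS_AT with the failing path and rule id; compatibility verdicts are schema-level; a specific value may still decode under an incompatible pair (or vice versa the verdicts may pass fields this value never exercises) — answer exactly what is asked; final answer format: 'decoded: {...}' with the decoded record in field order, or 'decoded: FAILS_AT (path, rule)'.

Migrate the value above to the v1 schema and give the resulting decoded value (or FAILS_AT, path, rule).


in Device below, arrows point writer -> reader
decoding the Device value with the v1 reader:
  extras := [0, -7]
  addr := null (not supplied -> null)
  avatar := 0xFF
  active := true
  id := 0 (no value, default fills)
  => decoded: {"extras": [0, -7], "addr": null, "avatar": 0xFF, "active": true, "id": 0}
the rest of the Device diff is inert for this question:
  field seq in record Address: type int64 changed to bytes -> schema-level compatibility only; this Device value's decode is unchanged
  field id in record Device: required changed to optional -> inert under this dialect — no rule fires on Device and the result does not move

decoded: {"extras": [0, -7], "addr": null, "avatar": 0xFF, "active": true, "id": 0}


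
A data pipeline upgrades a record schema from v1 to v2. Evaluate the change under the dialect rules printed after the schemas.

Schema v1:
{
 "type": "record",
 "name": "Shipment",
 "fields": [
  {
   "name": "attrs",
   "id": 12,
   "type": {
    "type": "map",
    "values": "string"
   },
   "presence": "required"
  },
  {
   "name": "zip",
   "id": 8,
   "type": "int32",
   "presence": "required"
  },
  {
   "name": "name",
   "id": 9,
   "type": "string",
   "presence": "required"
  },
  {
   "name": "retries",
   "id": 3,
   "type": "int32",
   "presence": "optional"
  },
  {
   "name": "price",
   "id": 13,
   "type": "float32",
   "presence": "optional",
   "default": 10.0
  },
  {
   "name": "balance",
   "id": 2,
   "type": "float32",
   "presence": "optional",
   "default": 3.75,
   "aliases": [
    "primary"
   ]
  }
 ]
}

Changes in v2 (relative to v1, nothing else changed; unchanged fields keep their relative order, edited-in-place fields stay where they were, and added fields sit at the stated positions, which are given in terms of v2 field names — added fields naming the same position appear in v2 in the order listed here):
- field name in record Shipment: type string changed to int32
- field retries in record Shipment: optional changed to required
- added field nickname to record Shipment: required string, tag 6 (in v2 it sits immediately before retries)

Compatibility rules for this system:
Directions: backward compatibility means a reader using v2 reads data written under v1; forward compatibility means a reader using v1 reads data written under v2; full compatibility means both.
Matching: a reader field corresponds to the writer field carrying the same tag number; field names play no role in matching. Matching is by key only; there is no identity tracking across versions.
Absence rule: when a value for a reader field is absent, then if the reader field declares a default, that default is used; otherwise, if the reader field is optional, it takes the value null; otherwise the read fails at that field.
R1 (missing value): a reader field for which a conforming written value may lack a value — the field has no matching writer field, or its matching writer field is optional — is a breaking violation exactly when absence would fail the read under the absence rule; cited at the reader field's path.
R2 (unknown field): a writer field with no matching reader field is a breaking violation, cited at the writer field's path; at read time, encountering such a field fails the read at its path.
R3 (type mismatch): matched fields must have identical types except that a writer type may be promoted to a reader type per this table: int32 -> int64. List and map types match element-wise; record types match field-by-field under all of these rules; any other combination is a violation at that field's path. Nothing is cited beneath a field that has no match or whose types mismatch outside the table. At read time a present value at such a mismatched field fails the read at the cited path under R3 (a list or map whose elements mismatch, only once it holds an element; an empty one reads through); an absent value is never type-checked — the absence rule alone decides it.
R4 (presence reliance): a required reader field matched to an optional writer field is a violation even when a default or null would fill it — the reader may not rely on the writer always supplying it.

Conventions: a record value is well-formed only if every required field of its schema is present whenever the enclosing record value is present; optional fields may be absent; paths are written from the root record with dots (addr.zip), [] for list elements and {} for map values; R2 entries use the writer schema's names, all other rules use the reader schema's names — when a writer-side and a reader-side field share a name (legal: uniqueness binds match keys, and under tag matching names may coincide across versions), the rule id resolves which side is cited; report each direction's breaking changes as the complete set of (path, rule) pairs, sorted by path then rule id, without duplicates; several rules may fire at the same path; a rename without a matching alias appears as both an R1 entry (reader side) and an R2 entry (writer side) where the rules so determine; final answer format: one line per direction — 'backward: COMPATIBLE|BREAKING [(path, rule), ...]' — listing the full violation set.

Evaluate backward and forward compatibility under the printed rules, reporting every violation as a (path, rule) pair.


backward: BREAKING [(name, R3), (nickname, R1), (retries, R1), (retries, R4)]; forward: BREAKING [(name, R3), (nickname, R2)]

the writer's type comes first in each Shipment pair
backward for Shipment (reader v2, writer v1):
  writer required, map<string, string> -> map<string, string>: reader attrs maps from writer attrs
  writer required, int32 -> int32: reader zip maps from writer zip
  writer required, string -> int32: reader name maps from writer name
  nickname: no writer match
  writer optional, int32 -> int32: reader retries maps from writer retries
  writer optional, float32 -> float32: reader price maps from writer price
  writer optional, float32 -> float32: reader balance maps from writer balance
  violation R3 at name
  violation R1 at nickname
  violation R1 at retries
  violation R4 at retries
  => backward: BREAKING (4)
forward for Shipment (reader v1, writer v2):
  writer required, map<string, string> -> map<string, string>: reader attrs maps from writer attrs
  writer required, int32 -> int32: reader zip maps from writer zip
  writer required, int32 -> string: reader name maps from writer name
  writer required, int32 -> int32: reader retries maps from writer retries
  writer optional, float32 -> float32: reader price maps from writer price
  writer optional, float32 -> float32: reader balance maps from writer balance
  writer nickname: unknown to reader
  violation R3 at name
  violation R2 at nickname
  => forward: BREAKING (2)


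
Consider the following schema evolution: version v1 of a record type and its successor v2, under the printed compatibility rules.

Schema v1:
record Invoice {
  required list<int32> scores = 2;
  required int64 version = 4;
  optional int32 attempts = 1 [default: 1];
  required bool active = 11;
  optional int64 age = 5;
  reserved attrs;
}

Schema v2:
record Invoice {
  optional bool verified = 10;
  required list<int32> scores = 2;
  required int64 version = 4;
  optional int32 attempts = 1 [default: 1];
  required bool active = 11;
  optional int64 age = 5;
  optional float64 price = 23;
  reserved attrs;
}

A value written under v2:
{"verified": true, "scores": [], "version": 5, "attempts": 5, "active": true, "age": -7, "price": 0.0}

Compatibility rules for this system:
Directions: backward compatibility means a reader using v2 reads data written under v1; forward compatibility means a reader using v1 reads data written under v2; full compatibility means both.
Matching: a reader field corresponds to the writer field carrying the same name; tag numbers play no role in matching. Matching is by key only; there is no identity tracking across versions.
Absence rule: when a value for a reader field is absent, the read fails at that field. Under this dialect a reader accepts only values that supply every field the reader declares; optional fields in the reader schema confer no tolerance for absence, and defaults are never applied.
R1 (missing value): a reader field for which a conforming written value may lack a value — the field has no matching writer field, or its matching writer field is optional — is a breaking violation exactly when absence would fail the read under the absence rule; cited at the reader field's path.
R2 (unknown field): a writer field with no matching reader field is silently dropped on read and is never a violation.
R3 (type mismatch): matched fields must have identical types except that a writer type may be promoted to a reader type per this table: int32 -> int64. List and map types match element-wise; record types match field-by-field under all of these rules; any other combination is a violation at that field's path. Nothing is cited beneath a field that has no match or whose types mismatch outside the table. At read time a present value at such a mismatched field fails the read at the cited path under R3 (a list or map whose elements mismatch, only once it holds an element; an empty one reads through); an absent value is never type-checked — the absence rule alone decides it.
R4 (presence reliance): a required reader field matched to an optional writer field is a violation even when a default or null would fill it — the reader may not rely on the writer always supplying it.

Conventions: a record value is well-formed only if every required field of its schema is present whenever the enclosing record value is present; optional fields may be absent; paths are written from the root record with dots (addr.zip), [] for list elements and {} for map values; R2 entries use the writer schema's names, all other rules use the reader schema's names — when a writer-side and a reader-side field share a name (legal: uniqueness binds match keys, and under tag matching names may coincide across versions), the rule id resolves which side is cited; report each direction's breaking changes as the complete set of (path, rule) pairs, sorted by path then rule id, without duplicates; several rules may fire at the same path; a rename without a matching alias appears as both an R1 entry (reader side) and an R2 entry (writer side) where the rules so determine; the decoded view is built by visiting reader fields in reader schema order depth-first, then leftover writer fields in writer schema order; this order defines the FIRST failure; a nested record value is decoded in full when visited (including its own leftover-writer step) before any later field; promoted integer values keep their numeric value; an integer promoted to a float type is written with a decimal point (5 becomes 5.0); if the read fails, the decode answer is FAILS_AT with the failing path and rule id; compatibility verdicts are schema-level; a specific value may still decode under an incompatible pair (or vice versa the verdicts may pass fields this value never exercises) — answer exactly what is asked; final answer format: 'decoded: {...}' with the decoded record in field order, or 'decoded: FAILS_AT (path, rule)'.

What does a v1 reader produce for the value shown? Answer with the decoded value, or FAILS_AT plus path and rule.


decoded: {"scores": [], "version": 5, "attempts": 5, "active": true, "age": -7}

the writer's type comes first in each Invoice pair
decode walk for Invoice under reader schema v1:
  scores := []
  version := 5
  attempts := 5
  active := true
  age := -7
  writer verified: no reader field; dropped
  writer price: no reader field; dropped
  => decoded: {"scores": [], "version": 5, "attempts": 5, "active": true, "age": -7}
the rest of the Invoice diff is inert for this question:
  added field price to record Invoice: optional float64, tag 23 (in v2 it sits last) -> changes Invoice's schema-level verdicts only — the decode of this value is the same
  added field verified to record Invoice: optional bool, tag 10 (in v2 it sits immediately before scores) -> changes Invoice's schema-level verdicts only — the decode of this value is the same


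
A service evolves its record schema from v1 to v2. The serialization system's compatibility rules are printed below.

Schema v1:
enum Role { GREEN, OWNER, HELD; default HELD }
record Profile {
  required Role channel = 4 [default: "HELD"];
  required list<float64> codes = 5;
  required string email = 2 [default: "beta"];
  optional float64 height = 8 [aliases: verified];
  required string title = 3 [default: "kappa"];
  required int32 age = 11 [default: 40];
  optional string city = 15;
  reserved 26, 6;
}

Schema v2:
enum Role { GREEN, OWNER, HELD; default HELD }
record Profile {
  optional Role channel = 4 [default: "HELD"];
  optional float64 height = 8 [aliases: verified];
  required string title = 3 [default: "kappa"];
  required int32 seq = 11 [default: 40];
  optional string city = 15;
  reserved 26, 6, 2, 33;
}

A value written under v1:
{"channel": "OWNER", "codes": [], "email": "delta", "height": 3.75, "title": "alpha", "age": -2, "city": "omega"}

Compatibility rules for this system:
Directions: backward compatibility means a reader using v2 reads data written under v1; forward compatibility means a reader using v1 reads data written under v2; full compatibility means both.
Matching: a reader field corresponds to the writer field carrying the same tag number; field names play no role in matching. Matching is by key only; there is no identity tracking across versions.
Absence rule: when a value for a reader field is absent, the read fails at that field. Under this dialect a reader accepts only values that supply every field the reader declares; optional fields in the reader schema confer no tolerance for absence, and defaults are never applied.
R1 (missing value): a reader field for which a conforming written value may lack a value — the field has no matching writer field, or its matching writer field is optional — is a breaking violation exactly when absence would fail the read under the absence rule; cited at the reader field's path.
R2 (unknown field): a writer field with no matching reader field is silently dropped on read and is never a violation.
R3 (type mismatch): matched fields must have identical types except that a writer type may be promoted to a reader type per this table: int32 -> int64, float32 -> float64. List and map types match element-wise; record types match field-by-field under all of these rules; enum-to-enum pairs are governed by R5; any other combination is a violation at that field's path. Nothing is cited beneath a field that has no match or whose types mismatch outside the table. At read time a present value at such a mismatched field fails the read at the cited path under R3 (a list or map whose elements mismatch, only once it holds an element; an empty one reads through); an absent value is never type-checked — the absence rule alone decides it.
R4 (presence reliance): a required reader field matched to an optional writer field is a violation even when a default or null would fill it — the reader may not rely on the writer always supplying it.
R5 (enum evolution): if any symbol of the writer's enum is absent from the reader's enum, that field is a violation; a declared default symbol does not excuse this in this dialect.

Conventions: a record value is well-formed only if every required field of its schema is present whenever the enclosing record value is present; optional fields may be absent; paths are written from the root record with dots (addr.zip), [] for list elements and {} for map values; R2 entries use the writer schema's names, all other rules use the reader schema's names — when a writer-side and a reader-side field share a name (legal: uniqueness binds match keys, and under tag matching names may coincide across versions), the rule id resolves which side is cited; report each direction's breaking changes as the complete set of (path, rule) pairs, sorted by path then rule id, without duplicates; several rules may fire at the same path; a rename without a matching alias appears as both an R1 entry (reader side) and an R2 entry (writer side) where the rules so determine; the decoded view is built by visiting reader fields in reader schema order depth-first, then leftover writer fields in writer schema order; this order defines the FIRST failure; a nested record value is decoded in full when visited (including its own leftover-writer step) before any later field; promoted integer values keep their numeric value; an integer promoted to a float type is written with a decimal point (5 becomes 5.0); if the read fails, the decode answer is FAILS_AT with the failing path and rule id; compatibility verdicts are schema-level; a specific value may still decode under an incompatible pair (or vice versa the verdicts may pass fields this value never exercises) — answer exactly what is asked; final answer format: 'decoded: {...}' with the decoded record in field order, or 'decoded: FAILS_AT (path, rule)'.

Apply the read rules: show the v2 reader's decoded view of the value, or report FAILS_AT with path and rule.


each type pair in Profile: writer, then reader
migrating the Profile value to v2:
  channel := "OWNER"
  height := 3.75
  title := "alpha"
  seq := -2 (from writer age)
  city := "omega"
  writer codes: unknown -> dropped
  writer email: unknown -> dropped
  => decoded: {"channel": "OWNER", "height": 3.75, "title": "alpha", "seq": -2, "city": "omega"}
remaining Profile differences; none change what is asked:
  field channel in record Profile: required changed to optional -> changes Profile's schema-level verdicts only — the decode of this value is the same

decoded: {"channel": "OWNER", "height": 3.75, "title": "alpha", "seq": -2, "city": "omega"}
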